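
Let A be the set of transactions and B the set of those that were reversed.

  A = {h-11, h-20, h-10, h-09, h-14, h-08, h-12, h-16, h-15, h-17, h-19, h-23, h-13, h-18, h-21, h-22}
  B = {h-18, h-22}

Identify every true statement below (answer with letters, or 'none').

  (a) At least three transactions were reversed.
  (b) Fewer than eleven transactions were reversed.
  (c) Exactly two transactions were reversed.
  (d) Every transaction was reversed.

|A| = 16, |A ∩ B| = 2, |A ∖ B| = 14.
(a) |A ∩ B| ≥ 3: fails.
(b) |A ∩ B| < 11: holds.
(c) |A ∩ B| = 2: holds.
(d) A ⊆ B, i.e. every element of A is in B (|A ∖ B| = 0): fails.

(b), (c)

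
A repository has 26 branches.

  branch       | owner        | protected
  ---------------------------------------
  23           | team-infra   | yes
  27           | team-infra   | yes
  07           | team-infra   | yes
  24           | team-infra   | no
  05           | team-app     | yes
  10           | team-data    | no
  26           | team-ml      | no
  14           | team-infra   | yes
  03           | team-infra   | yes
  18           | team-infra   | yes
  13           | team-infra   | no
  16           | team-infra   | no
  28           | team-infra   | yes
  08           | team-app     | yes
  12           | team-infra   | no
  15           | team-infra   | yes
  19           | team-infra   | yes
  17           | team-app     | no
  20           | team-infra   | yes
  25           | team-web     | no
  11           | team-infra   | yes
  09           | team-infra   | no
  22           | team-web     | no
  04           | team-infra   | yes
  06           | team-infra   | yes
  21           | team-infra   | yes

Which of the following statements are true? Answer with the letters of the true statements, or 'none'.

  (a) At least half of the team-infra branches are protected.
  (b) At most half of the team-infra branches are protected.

|A| = 19, |A ∩ B| = 14, |A ∖ B| = 5.
(a) |A ∩ B| ≥ |A ∖ B|: holds.
(b) |A ∩ B| ≤ |A ∖ B|: fails.

(a)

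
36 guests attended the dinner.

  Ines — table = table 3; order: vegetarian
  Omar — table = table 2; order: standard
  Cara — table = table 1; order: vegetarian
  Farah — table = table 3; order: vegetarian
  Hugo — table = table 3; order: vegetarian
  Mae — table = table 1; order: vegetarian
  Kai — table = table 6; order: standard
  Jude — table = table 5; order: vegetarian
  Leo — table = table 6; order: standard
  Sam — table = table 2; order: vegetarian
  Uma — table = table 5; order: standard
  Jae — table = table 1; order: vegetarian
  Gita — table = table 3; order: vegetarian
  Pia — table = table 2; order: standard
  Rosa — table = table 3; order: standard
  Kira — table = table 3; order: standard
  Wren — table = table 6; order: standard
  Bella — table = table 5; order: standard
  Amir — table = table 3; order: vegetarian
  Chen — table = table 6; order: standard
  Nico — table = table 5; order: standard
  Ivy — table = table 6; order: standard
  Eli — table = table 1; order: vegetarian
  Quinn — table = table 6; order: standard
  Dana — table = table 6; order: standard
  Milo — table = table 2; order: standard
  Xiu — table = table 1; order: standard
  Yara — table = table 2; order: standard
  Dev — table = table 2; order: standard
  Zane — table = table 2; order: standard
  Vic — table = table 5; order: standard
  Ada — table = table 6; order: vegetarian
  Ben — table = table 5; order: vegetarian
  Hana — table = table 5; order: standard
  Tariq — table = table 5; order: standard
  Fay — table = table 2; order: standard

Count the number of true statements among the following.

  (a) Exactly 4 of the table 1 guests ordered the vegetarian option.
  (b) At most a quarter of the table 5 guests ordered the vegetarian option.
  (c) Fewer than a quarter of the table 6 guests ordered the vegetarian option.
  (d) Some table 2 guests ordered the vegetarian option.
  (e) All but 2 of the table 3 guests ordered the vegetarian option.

5

(a) table 1: |A| = 5, |A ∩ B| = 4; needs |A ∩ B| = 4 — true.
(b) table 5: |A| = 8, |A ∩ B| = 2; needs |A ∩ B| / |A| ≤ 1/4 — true.
(c) table 6: |A| = 8, |A ∩ B| = 1; needs |A ∩ B| / |A| < 1/4 — true.
(d) table 2: |A| = 8, |A ∩ B| = 1; needs A ∩ B ≠ ∅ (|A ∩ B| ≥ 1) — true.
(e) table 3: |A| = 7, |A ∩ B| = 5; needs |A ∖ B| = 2 — true.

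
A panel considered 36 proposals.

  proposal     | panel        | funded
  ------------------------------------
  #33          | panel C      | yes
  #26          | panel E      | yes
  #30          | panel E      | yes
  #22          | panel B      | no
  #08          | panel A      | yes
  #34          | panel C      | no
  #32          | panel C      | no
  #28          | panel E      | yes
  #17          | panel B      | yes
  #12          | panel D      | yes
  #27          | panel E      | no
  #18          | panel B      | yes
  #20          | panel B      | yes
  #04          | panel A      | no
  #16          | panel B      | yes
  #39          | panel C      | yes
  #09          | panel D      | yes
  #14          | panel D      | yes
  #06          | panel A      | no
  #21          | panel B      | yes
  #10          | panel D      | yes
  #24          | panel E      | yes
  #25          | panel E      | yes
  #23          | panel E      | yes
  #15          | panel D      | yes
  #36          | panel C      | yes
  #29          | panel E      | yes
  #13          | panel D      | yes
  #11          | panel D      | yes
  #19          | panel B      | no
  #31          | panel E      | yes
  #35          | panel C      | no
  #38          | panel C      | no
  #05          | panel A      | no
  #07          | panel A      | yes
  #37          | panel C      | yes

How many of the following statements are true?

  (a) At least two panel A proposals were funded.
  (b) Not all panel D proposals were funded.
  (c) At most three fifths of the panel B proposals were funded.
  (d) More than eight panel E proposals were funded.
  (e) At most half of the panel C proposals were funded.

2

(a) panel A: |A| = 5, |A ∩ B| = 2; needs |A ∩ B| ≥ 2 — true.
(b) panel D: |A| = 7, |A ∩ B| = 7; needs A ⊄ B (|A ∖ B| ≥ 1) — false.
(c) panel B: |A| = 7, |A ∩ B| = 5; needs |A ∩ B| / |A| ≤ 3/5 — false.
(d) panel E: |A| = 9, |A ∩ B| = 8; needs |A ∩ B| > 8 — false.
(e) panel C: |A| = 8, |A ∩ B| = 4; needs |A ∩ B| ≤ |A ∖ B| — true.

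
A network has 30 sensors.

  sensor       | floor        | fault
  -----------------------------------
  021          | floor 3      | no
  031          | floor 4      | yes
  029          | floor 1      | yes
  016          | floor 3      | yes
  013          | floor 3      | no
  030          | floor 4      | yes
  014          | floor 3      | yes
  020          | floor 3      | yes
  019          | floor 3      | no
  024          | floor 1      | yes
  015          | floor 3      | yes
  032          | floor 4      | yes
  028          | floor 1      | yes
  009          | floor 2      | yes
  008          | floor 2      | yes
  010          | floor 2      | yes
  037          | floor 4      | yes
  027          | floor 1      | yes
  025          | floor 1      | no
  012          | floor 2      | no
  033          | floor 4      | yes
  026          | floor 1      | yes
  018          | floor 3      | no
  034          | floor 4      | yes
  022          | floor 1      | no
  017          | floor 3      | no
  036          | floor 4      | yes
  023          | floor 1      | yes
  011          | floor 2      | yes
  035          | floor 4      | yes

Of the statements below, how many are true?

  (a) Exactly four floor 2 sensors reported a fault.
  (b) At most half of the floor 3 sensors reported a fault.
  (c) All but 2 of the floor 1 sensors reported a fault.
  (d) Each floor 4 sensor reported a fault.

4

(a) floor 2: |A| = 5, |A ∩ B| = 4; needs |A ∩ B| = 4 — true.
(b) floor 3: |A| = 9, |A ∩ B| = 4; needs |A ∩ B| ≤ |A ∖ B| — true.
(c) floor 1: |A| = 8, |A ∩ B| = 6; needs |A ∖ B| = 2 — true.
(d) floor 4: |A| = 8, |A ∩ B| = 8; needs A ⊆ B, i.e. every element of A is in B (|A ∖ B| = 0) — true.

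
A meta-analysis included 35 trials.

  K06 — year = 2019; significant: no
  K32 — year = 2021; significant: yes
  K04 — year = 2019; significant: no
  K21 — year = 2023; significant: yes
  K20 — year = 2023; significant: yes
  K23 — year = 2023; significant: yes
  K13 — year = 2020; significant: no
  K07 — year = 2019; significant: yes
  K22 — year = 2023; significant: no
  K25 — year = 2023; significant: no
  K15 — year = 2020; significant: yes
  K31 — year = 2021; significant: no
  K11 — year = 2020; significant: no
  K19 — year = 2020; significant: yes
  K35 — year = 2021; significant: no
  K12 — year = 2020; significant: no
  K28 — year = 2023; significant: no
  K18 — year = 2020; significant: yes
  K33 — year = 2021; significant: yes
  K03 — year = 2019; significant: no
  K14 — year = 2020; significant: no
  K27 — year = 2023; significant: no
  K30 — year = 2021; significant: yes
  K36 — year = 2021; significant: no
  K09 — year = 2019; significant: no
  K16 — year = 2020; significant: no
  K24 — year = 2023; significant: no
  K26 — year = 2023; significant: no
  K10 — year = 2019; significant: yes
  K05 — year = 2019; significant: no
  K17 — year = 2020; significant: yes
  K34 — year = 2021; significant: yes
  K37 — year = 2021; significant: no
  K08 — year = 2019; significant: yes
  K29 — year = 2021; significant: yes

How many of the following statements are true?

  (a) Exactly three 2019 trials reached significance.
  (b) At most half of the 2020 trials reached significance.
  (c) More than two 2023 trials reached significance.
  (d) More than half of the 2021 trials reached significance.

(a) 2019: |A| = 8, |A ∩ B| = 3; needs |A ∩ B| = 3 — true.
(b) 2020: |A| = 9, |A ∩ B| = 4; needs |A ∩ B| ≤ |A ∖ B| — true.
(c) 2023: |A| = 9, |A ∩ B| = 3; needs |A ∩ B| > 2 — true.
(d) 2021: |A| = 9, |A ∩ B| = 5; needs |A ∩ B| > |A ∖ B| — true.

4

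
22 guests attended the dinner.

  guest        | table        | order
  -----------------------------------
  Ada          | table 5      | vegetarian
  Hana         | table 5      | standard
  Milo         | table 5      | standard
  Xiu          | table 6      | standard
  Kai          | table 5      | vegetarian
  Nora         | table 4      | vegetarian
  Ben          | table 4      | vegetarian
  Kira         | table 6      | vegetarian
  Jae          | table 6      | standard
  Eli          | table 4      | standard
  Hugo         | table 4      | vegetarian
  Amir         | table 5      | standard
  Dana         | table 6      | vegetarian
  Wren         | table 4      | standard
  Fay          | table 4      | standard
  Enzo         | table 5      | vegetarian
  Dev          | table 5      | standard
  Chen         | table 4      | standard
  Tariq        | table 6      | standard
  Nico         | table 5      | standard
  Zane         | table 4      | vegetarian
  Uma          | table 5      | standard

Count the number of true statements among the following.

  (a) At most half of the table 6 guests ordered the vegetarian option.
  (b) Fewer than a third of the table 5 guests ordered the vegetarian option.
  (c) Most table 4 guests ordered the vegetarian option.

1

(a) table 6: |A| = 5, |A ∩ B| = 2; needs |A ∩ B| ≤ |A ∖ B| — true.
(b) table 5: |A| = 9, |A ∩ B| = 3; needs |A ∩ B| / |A| < 1/3 — false.
(c) table 4: |A| = 8, |A ∩ B| = 4; needs |A ∩ B| > |A ∖ B| — false.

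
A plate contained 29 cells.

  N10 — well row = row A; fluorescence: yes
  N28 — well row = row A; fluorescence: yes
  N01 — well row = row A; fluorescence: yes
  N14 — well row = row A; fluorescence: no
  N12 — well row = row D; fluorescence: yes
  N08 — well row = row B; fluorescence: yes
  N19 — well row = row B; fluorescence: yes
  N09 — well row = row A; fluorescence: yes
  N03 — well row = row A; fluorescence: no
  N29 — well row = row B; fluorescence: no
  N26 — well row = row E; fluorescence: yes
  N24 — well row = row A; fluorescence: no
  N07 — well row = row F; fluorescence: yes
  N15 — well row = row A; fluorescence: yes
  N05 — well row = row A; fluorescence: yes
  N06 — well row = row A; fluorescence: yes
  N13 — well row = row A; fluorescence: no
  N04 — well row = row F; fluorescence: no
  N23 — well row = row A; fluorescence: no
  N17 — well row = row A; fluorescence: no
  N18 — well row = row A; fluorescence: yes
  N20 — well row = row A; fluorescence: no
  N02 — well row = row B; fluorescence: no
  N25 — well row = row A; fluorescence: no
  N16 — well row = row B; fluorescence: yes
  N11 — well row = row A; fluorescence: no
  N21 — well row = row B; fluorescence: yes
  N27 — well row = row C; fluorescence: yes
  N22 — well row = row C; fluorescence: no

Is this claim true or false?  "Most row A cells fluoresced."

Truth condition: |A ∩ B| > |A ∖ B|.
|A| = 17, |A ∩ B| = 8, |A ∖ B| = 9.
8 < 9, so the statement is false.

False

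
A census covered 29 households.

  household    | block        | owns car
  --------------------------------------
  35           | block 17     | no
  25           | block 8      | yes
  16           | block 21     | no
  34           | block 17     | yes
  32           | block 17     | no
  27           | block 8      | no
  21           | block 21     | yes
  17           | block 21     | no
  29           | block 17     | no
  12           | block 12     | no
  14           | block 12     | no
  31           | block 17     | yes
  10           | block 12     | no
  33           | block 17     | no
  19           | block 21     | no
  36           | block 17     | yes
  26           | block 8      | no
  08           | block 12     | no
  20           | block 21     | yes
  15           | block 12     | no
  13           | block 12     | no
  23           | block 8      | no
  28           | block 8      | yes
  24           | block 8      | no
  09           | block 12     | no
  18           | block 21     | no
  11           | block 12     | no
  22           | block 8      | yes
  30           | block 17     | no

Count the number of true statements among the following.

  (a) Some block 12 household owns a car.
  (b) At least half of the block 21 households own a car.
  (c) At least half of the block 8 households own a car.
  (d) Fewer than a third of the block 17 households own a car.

(a) block 12: |A| = 8, |A ∩ B| = 0; needs A ∩ B ≠ ∅ (|A ∩ B| ≥ 1) — false.
(b) block 21: |A| = 6, |A ∩ B| = 2; needs |A ∩ B| ≥ |A ∖ B| — false.
(c) block 8: |A| = 7, |A ∩ B| = 3; needs |A ∩ B| ≥ |A ∖ B| — false.
(d) block 17: |A| = 8, |A ∩ B| = 3; needs |A ∩ B| / |A| < 1/3 — false.

0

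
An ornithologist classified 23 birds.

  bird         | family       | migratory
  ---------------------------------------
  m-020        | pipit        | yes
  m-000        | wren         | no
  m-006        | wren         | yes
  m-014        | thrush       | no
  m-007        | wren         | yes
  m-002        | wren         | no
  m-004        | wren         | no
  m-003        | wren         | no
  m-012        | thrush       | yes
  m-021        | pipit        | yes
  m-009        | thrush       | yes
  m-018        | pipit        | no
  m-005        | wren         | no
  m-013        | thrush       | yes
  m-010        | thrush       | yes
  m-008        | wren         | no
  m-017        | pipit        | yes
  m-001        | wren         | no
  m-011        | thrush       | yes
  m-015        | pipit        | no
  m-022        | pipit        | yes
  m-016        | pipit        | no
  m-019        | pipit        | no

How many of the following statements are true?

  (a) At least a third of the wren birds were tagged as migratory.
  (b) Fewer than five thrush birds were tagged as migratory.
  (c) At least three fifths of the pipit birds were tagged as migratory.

0

(a) wren: |A| = 9, |A ∩ B| = 2; needs |A ∩ B| / |A| ≥ 1/3 — false.
(b) thrush: |A| = 6, |A ∩ B| = 5; needs |A ∩ B| < 5 — false.
(c) pipit: |A| = 8, |A ∩ B| = 4; needs |A ∩ B| / |A| ≥ 3/5 — false.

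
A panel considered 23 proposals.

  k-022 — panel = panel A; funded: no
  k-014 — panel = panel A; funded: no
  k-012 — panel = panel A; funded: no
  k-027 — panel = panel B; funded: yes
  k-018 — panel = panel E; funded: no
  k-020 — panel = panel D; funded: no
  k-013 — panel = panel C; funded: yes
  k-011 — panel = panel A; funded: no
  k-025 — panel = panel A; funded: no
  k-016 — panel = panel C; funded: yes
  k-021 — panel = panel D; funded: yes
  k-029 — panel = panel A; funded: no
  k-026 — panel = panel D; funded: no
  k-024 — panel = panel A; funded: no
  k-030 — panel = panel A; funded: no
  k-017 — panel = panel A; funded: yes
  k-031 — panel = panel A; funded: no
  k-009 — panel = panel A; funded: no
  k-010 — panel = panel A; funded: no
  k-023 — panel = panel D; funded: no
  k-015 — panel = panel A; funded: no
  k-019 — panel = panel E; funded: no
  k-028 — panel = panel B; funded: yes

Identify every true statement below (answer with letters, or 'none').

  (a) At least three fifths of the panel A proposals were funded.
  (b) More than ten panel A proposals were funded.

|A| = 13, |A ∩ B| = 1, |A ∖ B| = 12.
(a) |A ∩ B| / |A| ≥ 3/5: fails.
(b) |A ∩ B| > 10: fails.

none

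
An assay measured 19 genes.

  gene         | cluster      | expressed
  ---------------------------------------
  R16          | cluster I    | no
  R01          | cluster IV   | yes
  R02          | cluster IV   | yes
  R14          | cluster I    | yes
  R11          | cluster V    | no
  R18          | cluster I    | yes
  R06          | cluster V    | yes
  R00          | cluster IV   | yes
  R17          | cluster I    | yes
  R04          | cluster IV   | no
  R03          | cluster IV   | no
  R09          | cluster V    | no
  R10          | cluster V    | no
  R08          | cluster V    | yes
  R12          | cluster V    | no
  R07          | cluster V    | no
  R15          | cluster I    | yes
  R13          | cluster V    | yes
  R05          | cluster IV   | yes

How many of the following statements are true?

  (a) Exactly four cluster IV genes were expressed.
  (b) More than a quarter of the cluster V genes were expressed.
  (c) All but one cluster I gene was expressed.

3

(a) cluster IV: |A| = 6, |A ∩ B| = 4; needs |A ∩ B| = 4 — true.
(b) cluster V: |A| = 8, |A ∩ B| = 3; needs |A ∩ B| / |A| > 1/4 — true.
(c) cluster I: |A| = 5, |A ∩ B| = 4; needs |A ∖ B| = 1 — true.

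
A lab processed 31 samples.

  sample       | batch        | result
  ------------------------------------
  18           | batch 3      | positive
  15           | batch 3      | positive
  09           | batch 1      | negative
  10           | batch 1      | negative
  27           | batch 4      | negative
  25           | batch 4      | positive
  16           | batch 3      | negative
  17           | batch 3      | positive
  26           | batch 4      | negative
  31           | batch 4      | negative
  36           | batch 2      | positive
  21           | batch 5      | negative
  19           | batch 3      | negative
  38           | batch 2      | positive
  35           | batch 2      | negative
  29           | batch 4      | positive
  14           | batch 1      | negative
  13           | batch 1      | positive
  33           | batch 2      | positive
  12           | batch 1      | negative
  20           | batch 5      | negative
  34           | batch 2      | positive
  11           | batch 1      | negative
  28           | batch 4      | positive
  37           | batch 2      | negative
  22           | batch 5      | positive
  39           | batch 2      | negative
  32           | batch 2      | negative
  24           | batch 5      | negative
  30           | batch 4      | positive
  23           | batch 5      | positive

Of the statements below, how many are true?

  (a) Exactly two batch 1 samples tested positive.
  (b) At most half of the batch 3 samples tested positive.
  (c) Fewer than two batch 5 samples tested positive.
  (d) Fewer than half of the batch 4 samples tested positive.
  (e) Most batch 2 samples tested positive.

0

(a) batch 1: |A| = 6, |A ∩ B| = 1; needs |A ∩ B| = 2 — false.
(b) batch 3: |A| = 5, |A ∩ B| = 3; needs |A ∩ B| ≤ |A ∖ B| — false.
(c) batch 5: |A| = 5, |A ∩ B| = 2; needs |A ∩ B| < 2 — false.
(d) batch 4: |A| = 7, |A ∩ B| = 4; needs |A ∩ B| < |A ∖ B| — false.
(e) batch 2: |A| = 8, |A ∩ B| = 4; needs |A ∩ B| > |A ∖ B| — false.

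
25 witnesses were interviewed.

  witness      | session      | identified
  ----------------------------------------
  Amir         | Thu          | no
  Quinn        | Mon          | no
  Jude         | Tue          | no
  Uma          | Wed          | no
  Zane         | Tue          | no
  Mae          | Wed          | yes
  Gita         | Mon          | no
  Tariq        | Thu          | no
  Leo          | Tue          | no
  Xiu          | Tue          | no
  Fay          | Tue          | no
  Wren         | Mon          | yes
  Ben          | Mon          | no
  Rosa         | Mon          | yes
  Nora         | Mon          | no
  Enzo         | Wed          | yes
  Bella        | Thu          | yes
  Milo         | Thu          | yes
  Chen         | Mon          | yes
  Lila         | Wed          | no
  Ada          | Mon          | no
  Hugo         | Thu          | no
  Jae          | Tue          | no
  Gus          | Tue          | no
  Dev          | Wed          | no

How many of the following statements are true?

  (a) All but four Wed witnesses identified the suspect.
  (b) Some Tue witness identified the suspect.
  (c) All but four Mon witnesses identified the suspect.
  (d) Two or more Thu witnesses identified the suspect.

1

(a) Wed: |A| = 5, |A ∩ B| = 2; needs |A ∖ B| = 4 — false.
(b) Tue: |A| = 7, |A ∩ B| = 0; needs A ∩ B ≠ ∅ (|A ∩ B| ≥ 1) — false.
(c) Mon: |A| = 8, |A ∩ B| = 3; needs |A ∖ B| = 4 — false.
(d) Thu: |A| = 5, |A ∩ B| = 2; needs |A ∩ B| ≥ 2 — true.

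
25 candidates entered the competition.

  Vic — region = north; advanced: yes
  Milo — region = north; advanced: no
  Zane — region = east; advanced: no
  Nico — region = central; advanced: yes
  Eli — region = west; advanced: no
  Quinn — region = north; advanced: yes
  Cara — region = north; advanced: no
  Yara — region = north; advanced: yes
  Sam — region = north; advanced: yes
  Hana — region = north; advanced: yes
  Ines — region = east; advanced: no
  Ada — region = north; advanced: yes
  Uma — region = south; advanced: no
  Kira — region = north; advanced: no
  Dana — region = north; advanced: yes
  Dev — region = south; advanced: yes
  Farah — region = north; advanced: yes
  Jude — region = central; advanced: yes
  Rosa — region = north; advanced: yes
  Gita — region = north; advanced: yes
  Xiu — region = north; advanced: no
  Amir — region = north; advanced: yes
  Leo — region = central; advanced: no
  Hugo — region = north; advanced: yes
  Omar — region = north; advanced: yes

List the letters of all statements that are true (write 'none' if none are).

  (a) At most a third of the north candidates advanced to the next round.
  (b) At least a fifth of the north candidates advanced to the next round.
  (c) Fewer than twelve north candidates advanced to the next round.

|A| = 17, |A ∩ B| = 13, |A ∖ B| = 4.
(a) |A ∩ B| / |A| ≤ 1/3: fails.
(b) |A ∩ B| / |A| ≥ 1/5: holds.
(c) |A ∩ B| < 12: fails.

(b)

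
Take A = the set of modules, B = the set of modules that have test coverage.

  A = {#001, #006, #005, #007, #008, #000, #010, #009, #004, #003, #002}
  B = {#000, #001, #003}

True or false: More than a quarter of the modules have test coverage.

True

Truth condition: |A ∩ B| / |A| > 1/4.
A (the restrictor) = {#001, #006, #005, #007, #008, #000, #010, #009, #004, #003, #002}, |A| = 11.
A ∩ B = {#001, #000, #003}, so |A ∩ B| = 3.
A ∖ B = {#006, #005, #007, #008, #010, #009, #004, #002}, so |A ∖ B| = 8.
|A ∩ B|/|A| = 3/11, so the statement is true.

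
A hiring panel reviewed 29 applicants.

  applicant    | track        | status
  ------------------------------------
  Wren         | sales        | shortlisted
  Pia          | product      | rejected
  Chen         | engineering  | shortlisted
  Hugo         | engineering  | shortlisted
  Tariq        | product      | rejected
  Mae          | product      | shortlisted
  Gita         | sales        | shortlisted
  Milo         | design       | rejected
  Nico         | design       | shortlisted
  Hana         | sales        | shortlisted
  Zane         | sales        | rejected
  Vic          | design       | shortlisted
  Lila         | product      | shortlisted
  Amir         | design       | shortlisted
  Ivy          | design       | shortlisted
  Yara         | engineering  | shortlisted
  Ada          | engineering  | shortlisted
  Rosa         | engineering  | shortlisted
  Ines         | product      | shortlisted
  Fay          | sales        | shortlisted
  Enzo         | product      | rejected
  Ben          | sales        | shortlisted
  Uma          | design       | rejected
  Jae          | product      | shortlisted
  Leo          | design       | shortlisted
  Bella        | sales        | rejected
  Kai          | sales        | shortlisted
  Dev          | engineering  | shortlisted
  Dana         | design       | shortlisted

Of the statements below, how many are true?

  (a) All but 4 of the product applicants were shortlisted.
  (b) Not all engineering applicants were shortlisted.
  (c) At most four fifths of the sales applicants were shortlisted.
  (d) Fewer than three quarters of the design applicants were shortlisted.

(a) product: |A| = 7, |A ∩ B| = 4; needs |A ∖ B| = 4 — false.
(b) engineering: |A| = 6, |A ∩ B| = 6; needs A ⊄ B (|A ∖ B| ≥ 1) — false.
(c) sales: |A| = 8, |A ∩ B| = 6; needs |A ∩ B| / |A| ≤ 4/5 — true.
(d) design: |A| = 8, |A ∩ B| = 6; needs |A ∩ B| / |A| < 3/4 — false.

1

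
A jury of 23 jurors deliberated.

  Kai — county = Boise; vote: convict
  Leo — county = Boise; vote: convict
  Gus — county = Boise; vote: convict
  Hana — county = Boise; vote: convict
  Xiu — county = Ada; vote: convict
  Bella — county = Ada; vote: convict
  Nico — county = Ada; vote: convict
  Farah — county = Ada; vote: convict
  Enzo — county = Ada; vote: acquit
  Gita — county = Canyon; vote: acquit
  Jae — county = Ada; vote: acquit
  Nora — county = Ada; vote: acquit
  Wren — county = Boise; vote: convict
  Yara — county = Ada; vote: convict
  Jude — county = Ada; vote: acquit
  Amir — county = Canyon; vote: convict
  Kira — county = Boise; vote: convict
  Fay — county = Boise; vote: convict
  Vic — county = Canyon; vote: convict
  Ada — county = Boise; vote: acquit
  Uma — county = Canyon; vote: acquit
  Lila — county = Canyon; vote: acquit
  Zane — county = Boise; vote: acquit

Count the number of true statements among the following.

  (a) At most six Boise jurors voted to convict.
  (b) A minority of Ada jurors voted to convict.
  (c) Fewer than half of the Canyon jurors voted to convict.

(a) Boise: |A| = 9, |A ∩ B| = 7; needs |A ∩ B| ≤ 6 — false.
(b) Ada: |A| = 9, |A ∩ B| = 5; needs |A ∩ B| < |A ∖ B| — false.
(c) Canyon: |A| = 5, |A ∩ B| = 2; needs |A ∩ B| < |A ∖ B| — true.

1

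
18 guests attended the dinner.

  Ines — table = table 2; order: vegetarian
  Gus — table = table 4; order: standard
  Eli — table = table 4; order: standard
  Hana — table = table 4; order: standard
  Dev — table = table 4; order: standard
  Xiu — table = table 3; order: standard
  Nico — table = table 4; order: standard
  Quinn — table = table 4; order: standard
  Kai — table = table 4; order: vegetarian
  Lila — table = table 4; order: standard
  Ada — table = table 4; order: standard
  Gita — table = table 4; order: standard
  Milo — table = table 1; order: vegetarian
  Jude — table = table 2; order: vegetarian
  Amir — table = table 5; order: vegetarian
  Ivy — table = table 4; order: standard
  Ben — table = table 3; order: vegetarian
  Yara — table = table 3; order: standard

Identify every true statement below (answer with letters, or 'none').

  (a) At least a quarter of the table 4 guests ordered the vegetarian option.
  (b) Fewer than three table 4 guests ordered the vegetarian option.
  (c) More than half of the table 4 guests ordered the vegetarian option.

(b)

|A| = 11, |A ∩ B| = 1, |A ∖ B| = 10.
(a) |A ∩ B| / |A| ≥ 1/4: fails.
(b) |A ∩ B| < 3: holds.
(c) |A ∩ B| > |A ∖ B|: fails.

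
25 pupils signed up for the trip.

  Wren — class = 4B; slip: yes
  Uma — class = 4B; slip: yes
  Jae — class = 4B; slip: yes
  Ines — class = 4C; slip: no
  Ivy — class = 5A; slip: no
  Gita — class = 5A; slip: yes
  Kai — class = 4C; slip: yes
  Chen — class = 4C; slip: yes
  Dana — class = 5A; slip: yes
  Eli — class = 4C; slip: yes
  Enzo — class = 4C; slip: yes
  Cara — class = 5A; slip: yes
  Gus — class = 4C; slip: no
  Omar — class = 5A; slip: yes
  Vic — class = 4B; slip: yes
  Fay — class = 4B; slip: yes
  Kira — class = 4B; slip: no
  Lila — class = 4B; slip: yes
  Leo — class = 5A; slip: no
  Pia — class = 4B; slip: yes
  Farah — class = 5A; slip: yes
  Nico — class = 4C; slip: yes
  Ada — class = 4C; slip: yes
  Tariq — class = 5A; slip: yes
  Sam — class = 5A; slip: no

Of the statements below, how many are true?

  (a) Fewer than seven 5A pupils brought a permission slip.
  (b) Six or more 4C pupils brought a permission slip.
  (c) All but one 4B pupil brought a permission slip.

(a) 5A: |A| = 9, |A ∩ B| = 6; needs |A ∩ B| < 7 — true.
(b) 4C: |A| = 8, |A ∩ B| = 6; needs |A ∩ B| ≥ 6 — true.
(c) 4B: |A| = 8, |A ∩ B| = 7; needs |A ∖ B| = 1 — true.

3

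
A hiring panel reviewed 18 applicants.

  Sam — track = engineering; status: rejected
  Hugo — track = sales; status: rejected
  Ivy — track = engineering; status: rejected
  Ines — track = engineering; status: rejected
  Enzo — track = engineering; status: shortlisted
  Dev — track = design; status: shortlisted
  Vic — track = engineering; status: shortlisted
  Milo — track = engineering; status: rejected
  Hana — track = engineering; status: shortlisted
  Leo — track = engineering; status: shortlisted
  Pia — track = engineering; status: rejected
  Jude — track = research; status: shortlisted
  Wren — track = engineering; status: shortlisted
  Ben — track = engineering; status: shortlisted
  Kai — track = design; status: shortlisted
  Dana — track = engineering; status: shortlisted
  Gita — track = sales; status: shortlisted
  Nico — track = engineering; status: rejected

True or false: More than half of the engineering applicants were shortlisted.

True

The determiner here denotes the relation: |A ∩ B| > |A ∖ B|.
A (the restrictor) = {Sam, Ivy, Ines, Enzo, Vic, Milo, Hana, Leo, Pia, Wren, Ben, Dana, Nico}, |A| = 13.
A ∩ B = {Enzo, Vic, Hana, Leo, Wren, Ben, Dana}, so |A ∩ B| = 7.
A ∖ B = {Sam, Ivy, Ines, Milo, Pia, Nico}, so |A ∖ B| = 6.
7 > 6, so the statement is true.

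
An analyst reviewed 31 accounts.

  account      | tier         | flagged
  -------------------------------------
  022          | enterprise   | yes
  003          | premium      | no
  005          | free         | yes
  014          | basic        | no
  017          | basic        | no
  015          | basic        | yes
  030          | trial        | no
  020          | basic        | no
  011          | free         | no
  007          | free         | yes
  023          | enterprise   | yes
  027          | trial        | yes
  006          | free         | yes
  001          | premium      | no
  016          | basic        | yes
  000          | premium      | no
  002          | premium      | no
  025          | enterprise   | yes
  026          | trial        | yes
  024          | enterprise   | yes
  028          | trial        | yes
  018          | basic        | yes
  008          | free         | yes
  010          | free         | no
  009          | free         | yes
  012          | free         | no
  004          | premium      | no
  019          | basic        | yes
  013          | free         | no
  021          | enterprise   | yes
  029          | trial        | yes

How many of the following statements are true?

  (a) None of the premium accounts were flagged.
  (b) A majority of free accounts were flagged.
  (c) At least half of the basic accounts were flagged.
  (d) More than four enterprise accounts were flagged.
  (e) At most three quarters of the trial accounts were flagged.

(a) premium: |A| = 5, |A ∩ B| = 0; needs A ∩ B = ∅ (|A ∩ B| = 0) — true.
(b) free: |A| = 9, |A ∩ B| = 5; needs |A ∩ B| > |A ∖ B| — true.
(c) basic: |A| = 7, |A ∩ B| = 4; needs |A ∩ B| ≥ |A ∖ B| — true.
(d) enterprise: |A| = 5, |A ∩ B| = 5; needs |A ∩ B| > 4 — true.
(e) trial: |A| = 5, |A ∩ B| = 4; needs |A ∩ B| / |A| ≤ 3/4 — false.

4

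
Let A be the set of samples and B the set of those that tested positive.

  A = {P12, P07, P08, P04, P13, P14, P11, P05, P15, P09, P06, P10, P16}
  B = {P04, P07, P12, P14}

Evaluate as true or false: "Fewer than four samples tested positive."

False

'Fewer than four samples tested positive' holds iff |A ∩ B| < 4.
A (the restrictor) = {P12, P07, P08, P04, P13, P14, P11, P05, P15, P09, P06, P10, P16}, |A| = 13.
A ∩ B = {P12, P07, P04, P14}, so |A ∩ B| = 4.
|A ∩ B| = 4, so the statement is false.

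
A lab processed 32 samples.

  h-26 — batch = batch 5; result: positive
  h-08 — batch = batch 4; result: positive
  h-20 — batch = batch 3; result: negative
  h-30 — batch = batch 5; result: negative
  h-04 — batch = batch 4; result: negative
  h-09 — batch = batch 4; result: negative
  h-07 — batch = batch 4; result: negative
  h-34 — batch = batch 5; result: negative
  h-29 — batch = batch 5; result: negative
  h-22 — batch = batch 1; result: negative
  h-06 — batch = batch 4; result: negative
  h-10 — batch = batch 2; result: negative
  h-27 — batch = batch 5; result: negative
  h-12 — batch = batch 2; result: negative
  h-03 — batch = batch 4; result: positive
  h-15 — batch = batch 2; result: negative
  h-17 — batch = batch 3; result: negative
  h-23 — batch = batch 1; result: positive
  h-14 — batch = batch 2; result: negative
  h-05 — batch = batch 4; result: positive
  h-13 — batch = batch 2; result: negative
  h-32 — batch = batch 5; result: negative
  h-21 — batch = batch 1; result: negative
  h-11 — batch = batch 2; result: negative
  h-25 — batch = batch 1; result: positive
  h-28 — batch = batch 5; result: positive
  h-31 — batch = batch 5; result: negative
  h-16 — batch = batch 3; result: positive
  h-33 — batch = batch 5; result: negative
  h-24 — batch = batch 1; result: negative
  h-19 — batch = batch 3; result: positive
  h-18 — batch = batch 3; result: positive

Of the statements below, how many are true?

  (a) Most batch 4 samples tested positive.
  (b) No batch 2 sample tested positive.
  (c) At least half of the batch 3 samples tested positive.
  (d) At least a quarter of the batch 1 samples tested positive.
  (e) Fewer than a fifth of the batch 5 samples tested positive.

3

(a) batch 4: |A| = 7, |A ∩ B| = 3; needs |A ∩ B| > |A ∖ B| — false.
(b) batch 2: |A| = 6, |A ∩ B| = 0; needs A ∩ B = ∅ (|A ∩ B| = 0) — true.
(c) batch 3: |A| = 5, |A ∩ B| = 3; needs |A ∩ B| ≥ |A ∖ B| — true.
(d) batch 1: |A| = 5, |A ∩ B| = 2; needs |A ∩ B| / |A| ≥ 1/4 — true.
(e) batch 5: |A| = 9, |A ∩ B| = 2; needs |A ∩ B| / |A| < 1/5 — false.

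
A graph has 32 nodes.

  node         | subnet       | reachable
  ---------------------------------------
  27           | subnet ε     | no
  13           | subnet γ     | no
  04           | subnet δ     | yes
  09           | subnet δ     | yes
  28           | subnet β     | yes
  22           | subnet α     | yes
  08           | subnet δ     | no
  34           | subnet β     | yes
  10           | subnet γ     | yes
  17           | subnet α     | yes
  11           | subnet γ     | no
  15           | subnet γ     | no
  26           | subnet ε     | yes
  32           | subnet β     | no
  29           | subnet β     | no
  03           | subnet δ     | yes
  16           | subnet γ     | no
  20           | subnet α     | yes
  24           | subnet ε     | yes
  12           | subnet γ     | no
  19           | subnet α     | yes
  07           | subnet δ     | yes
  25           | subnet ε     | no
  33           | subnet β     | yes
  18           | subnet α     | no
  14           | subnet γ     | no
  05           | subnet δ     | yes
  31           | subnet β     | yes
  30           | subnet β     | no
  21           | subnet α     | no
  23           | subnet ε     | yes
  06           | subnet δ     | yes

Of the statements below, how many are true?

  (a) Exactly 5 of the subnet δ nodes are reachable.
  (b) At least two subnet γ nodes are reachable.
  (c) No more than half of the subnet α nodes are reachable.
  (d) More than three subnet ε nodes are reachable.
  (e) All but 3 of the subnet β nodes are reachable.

1

(a) subnet δ: |A| = 7, |A ∩ B| = 6; needs |A ∩ B| = 5 — false.
(b) subnet γ: |A| = 7, |A ∩ B| = 1; needs |A ∩ B| ≥ 2 — false.
(c) subnet α: |A| = 6, |A ∩ B| = 4; needs |A ∩ B| ≤ |A ∖ B| — false.
(d) subnet ε: |A| = 5, |A ∩ B| = 3; needs |A ∩ B| > 3 — false.
(e) subnet β: |A| = 7, |A ∩ B| = 4; needs |A ∖ B| = 3 — true.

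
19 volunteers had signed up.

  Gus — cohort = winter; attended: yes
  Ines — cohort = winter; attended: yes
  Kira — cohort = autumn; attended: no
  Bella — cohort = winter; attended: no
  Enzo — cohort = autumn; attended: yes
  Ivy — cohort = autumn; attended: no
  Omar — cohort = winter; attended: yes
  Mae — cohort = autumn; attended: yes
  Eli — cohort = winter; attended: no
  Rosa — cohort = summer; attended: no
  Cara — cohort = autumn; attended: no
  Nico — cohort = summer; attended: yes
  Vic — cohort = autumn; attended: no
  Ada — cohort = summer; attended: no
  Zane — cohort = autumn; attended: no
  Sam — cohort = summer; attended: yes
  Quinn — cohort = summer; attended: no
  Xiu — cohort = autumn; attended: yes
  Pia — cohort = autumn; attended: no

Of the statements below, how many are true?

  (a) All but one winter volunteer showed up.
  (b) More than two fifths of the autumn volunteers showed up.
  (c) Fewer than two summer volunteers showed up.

0

(a) winter: |A| = 5, |A ∩ B| = 3; needs |A ∖ B| = 1 — false.
(b) autumn: |A| = 9, |A ∩ B| = 3; needs |A ∩ B| / |A| > 2/5 — false.
(c) summer: |A| = 5, |A ∩ B| = 2; needs |A ∩ B| < 2 — false.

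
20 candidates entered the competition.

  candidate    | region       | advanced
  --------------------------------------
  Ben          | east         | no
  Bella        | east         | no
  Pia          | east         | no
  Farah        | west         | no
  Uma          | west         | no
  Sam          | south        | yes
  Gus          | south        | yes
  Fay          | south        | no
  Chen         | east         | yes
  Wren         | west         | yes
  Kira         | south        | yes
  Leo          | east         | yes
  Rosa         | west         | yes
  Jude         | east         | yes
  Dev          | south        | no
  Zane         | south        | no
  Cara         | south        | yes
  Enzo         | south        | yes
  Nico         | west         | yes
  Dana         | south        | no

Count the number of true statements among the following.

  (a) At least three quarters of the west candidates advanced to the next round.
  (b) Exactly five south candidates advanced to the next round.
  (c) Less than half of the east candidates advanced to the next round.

1

(a) west: |A| = 5, |A ∩ B| = 3; needs |A ∩ B| / |A| ≥ 3/4 — false.
(b) south: |A| = 9, |A ∩ B| = 5; needs |A ∩ B| = 5 — true.
(c) east: |A| = 6, |A ∩ B| = 3; needs |A ∩ B| < |A ∖ B| — false.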